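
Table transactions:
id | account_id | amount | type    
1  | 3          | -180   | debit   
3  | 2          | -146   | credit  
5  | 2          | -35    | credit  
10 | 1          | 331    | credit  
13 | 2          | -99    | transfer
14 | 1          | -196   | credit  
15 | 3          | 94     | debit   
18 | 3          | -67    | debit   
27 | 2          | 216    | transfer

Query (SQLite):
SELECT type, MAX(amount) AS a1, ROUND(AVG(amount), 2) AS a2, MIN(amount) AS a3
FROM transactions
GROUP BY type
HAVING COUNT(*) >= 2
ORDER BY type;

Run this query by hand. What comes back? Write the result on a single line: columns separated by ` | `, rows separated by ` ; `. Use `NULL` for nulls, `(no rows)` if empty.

Group transactions by type.
Per group compute: MAX(amount), ROUND(AVG(amount), 2), MIN(amount).
HAVING: drop groups with fewer than 2 rows.
  credit: ids {3, 5, 10, 14} → MAX(amount)=331, ROUND(AVG(amount), 2)=-11.5, MIN(amount)=-196
  debit: ids {1, 15, 18} → MAX(amount)=94, ROUND(AVG(amount), 2)=-51, MIN(amount)=-180
  transfer: ids {13, 27} → MAX(amount)=216, ROUND(AVG(amount), 2)=58.5, MIN(amount)=-99

credit | 331 | -11.5 | -196 ; debit | 94 | -51 | -180 ; transfer | 216 | 58.5 | -99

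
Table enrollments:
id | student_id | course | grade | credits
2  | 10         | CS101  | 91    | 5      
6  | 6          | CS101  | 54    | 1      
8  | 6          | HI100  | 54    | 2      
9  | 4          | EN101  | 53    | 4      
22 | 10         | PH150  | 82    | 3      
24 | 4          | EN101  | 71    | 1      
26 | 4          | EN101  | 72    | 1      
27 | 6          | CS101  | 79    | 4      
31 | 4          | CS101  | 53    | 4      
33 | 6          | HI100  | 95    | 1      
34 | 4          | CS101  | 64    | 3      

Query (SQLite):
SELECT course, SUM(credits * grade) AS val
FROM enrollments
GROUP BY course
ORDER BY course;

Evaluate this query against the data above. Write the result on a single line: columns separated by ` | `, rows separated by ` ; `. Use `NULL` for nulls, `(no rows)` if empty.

CS101 | 1229 ; EN101 | 355 ; HI100 | 203 ; PH150 | 246

For each row compute credits * grade.
Group by course; take SUM of the expression per group.
  CS101: ids {2, 6, 27, 31, 34} → SUM(credits * grade)=1229
  EN101: ids {9, 24, 26} → SUM(credits * grade)=355
  HI100: ids {8, 33} → SUM(credits * grade)=203
  PH150: ids {22} → SUM(credits * grade)=246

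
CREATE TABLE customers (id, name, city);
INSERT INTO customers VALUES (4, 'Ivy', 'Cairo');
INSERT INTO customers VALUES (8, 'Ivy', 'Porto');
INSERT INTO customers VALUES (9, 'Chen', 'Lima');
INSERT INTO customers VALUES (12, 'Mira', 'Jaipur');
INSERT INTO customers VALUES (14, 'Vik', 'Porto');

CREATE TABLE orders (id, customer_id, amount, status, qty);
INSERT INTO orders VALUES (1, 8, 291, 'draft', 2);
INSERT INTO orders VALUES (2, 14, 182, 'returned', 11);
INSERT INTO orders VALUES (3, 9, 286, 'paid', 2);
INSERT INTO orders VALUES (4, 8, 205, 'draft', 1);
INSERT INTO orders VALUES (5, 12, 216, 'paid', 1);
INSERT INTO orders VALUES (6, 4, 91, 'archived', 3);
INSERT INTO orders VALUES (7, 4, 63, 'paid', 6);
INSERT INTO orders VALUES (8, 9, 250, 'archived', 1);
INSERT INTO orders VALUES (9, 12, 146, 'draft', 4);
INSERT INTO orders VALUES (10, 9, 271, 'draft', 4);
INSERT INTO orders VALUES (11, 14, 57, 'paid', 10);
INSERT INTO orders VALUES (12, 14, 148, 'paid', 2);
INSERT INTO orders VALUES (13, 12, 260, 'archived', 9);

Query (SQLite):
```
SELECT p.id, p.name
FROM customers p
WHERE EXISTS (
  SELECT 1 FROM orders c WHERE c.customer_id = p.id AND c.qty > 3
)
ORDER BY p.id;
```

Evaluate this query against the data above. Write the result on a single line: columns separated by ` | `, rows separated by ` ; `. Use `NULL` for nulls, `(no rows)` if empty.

4 | Ivy ; 9 | Chen ; 12 | Mira ; 14 | Vik

For each customers row, check whether any orders with matching customer_id has qty > 3.
Keep rows where that is true.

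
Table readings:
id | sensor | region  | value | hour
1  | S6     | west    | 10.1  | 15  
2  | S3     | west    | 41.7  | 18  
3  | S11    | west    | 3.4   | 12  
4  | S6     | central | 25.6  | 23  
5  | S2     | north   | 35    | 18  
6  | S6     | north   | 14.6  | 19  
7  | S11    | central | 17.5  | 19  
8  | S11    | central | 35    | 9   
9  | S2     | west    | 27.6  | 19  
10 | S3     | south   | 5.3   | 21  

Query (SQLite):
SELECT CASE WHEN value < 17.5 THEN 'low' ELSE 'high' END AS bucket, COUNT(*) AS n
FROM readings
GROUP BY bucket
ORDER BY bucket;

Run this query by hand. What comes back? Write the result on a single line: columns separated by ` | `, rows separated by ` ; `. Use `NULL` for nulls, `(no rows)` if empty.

Bucket rows by value < 17.5 → 'low' else 'high'; count each bucket.

high | 6 ; low | 4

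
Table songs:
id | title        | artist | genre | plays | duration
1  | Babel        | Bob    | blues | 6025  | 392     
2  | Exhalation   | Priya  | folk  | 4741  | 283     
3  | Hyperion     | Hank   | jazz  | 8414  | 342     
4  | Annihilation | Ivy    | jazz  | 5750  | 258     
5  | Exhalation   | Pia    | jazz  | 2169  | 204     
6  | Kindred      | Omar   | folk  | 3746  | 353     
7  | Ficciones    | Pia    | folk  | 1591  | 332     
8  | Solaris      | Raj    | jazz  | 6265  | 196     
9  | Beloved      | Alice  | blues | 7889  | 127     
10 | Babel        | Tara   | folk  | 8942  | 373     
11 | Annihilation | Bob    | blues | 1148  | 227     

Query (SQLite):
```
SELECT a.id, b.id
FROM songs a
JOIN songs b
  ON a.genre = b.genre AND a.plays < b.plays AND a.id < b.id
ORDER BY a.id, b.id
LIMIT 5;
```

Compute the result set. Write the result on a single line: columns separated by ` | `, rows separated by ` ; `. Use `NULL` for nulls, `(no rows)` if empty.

1 | 9 ; 2 | 10 ; 4 | 8 ; 5 | 8 ; 6 | 10

Pairs (a,b) with same genre, a.plays < b.plays, a.id < b.id.
genre groups: blues:{1,9,11} folk:{2,6,7,10} jazz:{3,4,5,8}
Ordered by (a.id, b.id); first 5.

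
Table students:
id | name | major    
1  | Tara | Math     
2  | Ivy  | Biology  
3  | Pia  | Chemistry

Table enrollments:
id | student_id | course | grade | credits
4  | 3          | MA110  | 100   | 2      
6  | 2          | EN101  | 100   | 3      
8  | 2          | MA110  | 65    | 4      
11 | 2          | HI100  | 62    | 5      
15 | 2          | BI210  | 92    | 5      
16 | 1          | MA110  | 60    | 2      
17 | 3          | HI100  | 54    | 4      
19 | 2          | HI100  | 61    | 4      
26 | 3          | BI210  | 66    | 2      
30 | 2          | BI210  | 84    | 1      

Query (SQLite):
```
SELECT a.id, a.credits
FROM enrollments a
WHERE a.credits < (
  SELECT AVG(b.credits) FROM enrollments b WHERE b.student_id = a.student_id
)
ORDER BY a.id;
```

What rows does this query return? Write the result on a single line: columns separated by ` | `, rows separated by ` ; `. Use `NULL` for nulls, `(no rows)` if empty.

For each enrollments row a, compute AVG(credits) over rows sharing a.student_id.
Keep row a if a.credits < that per-group AVG.
  student_id=1: AVG(credits) = 2.0
  student_id=2: AVG(credits) = 3.666667
  student_id=3: AVG(credits) = 2.666667

4 | 2 ; 6 | 3 ; 26 | 2 ; 30 | 1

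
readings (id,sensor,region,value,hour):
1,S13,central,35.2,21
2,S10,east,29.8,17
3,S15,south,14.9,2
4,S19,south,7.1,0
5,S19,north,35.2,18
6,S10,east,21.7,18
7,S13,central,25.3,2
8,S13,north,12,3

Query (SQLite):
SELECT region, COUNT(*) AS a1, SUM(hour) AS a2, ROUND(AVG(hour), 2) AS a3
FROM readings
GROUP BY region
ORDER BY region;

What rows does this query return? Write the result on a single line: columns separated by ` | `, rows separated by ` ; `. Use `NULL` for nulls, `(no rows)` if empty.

central | 2 | 23 | 11.5 ; east | 2 | 35 | 17.5 ; north | 2 | 21 | 10.5 ; south | 2 | 2 | 1

Group readings by region.
Per group compute: COUNT(*), SUM(hour), ROUND(AVG(hour), 2).
  central: ids {1, 7} → COUNT(*)=2, SUM(hour)=23, ROUND(AVG(hour), 2)=11.5
  east: ids {2, 6} → COUNT(*)=2, SUM(hour)=35, ROUND(AVG(hour), 2)=17.5
  north: ids {5, 8} → COUNT(*)=2, SUM(hour)=21, ROUND(AVG(hour), 2)=10.5
  south: ids {3, 4} → COUNT(*)=2, SUM(hour)=2, ROUND(AVG(hour), 2)=1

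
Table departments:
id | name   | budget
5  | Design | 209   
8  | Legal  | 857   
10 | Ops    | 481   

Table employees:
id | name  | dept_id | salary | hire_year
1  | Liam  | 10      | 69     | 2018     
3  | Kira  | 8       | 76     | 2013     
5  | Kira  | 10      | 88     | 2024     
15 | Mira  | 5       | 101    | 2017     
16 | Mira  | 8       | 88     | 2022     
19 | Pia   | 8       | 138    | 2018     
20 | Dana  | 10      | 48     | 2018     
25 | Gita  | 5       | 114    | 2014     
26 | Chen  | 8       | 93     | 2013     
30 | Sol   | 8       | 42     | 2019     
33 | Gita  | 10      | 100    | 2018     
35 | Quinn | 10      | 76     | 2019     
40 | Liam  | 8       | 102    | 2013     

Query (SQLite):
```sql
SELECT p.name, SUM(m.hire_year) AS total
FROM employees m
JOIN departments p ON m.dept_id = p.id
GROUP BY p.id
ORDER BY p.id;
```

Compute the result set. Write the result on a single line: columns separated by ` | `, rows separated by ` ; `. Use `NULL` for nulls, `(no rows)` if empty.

Join each employees row to its departments via dept_id.
Group joined rows by departments.id; compute SUM(m.hire_year) per group.
  5: ids {15, 25} → SUM(m.hire_year)=4031
  8: ids {3, 16, 19, 26, 30, 40} → SUM(m.hire_year)=12098
  10: ids {1, 5, 20, 33, 35} → SUM(m.hire_year)=10097

Design | 4031 ; Legal | 12098 ; Ops | 10097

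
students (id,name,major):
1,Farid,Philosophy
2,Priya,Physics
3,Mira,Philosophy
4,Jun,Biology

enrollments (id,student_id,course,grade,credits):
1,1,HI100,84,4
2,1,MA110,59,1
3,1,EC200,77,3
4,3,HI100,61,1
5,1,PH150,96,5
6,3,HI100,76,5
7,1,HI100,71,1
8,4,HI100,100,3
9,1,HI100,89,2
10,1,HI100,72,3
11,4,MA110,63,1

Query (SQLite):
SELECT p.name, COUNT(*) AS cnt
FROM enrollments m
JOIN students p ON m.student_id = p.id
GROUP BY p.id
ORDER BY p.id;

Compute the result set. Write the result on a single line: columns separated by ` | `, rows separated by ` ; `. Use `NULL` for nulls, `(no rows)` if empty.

Join each enrollments row to its students via student_id.
Group joined rows by students.id; compute COUNT(*) per group.
  1: ids {1, 2, 3, 5, 7, 9, 10} → COUNT(*)=7
  3: ids {4, 6} → COUNT(*)=2
  4: ids {8, 11} → COUNT(*)=2

Farid | 7 ; Mira | 2 ; Jun | 2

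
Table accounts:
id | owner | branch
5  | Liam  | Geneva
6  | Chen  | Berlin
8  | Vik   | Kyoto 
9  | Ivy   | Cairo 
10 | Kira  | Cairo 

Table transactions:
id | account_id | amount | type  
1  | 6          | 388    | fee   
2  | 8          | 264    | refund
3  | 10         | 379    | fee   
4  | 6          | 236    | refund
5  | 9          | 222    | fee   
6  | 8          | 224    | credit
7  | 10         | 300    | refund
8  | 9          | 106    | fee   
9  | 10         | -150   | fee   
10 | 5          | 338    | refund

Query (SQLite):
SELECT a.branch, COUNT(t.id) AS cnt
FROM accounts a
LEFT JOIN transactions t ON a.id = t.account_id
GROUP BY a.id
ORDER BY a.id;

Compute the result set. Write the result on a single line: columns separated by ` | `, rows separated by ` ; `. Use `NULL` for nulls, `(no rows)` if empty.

LEFT JOIN keeps every accounts row; unmatched ones get NULL for transactions columns.
Group by accounts.id and compute COUNT(t.id). COUNT(col) of an all-NULL group is 0.
  5: ids {10} → COUNT(t.id)=1
  6: ids {1, 4} → COUNT(t.id)=2
  8: ids {2, 6} → COUNT(t.id)=2
  9: ids {5, 8} → COUNT(t.id)=2
  10: ids {3, 7, 9} → COUNT(t.id)=3

Geneva | 1 ; Berlin | 2 ; Kyoto | 2 ; Cairo | 2 ; Cairo | 3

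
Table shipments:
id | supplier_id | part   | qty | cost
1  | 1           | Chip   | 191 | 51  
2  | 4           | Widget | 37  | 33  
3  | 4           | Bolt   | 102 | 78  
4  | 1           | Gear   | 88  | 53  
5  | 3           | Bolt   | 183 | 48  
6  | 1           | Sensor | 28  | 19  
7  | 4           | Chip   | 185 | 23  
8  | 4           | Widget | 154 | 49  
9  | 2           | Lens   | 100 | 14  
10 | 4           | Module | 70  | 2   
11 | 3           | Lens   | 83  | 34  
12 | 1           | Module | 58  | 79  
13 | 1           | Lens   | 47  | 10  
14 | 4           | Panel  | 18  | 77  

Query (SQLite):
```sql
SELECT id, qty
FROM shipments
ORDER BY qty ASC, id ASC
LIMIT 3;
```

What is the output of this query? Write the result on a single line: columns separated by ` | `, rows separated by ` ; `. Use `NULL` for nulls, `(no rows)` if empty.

Sort by qty asc, tiebreak id asc: (18, id=14), (28, id=6), (37, id=2), (47, id=13), (58, id=12), (70, id=10) …. Take first 3.

14 | 18 ; 6 | 28 ; 2 | 37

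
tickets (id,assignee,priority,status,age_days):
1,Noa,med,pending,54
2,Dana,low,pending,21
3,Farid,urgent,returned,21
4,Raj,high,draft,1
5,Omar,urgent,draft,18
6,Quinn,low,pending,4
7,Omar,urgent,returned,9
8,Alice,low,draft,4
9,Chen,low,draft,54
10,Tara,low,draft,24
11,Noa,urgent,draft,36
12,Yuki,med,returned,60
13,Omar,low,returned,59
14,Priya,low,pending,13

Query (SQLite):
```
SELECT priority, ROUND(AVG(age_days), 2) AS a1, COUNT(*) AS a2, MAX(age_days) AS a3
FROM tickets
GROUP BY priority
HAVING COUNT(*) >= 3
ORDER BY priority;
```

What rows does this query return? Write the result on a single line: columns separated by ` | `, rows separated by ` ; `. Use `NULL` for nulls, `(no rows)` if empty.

low | 25.57 | 7 | 59 ; urgent | 21 | 4 | 36

Group tickets by priority.
Per group compute: ROUND(AVG(age_days), 2), COUNT(*), MAX(age_days).
HAVING: drop groups with fewer than 3 rows.
  high: ids {4} → ROUND(AVG(age_days), 2)=1, COUNT(*)=1, MAX(age_days)=1
  low: ids {2, 6, 8, 9, 10, 13, 14} → ROUND(AVG(age_days), 2)=25.57, COUNT(*)=7, MAX(age_days)=59
  med: ids {1, 12} → ROUND(AVG(age_days), 2)=57, COUNT(*)=2, MAX(age_days)=60
  urgent: ids {3, 5, 7, 11} → ROUND(AVG(age_days), 2)=21, COUNT(*)=4, MAX(age_days)=36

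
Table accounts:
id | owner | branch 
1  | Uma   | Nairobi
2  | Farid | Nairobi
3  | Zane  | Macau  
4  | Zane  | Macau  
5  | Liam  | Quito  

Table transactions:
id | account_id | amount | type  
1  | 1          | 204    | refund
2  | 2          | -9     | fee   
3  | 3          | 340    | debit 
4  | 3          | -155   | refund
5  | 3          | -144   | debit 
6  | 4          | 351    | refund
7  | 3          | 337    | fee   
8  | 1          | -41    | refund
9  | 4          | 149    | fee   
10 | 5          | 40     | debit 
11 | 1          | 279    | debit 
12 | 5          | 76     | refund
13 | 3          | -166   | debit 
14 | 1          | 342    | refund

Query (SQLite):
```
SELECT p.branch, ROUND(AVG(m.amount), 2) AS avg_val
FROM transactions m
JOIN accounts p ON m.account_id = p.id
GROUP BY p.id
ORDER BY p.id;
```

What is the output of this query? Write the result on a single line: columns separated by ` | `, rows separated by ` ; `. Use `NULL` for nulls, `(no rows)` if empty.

Nairobi | 196 ; Nairobi | -9 ; Macau | 42.4 ; Macau | 250 ; Quito | 58

Join each transactions row to its accounts via account_id.
Group joined rows by accounts.id; compute ROUND(AVG(m.amount), 2) per group.
  1: ids {1, 8, 11, 14} → ROUND(AVG(m.amount), 2)=196
  2: ids {2} → ROUND(AVG(m.amount), 2)=-9
  3: ids {3, 4, 5, 7, 13} → ROUND(AVG(m.amount), 2)=42.4
  4: ids {6, 9} → ROUND(AVG(m.amount), 2)=250
  5: ids {10, 12} → ROUND(AVG(m.amount), 2)=58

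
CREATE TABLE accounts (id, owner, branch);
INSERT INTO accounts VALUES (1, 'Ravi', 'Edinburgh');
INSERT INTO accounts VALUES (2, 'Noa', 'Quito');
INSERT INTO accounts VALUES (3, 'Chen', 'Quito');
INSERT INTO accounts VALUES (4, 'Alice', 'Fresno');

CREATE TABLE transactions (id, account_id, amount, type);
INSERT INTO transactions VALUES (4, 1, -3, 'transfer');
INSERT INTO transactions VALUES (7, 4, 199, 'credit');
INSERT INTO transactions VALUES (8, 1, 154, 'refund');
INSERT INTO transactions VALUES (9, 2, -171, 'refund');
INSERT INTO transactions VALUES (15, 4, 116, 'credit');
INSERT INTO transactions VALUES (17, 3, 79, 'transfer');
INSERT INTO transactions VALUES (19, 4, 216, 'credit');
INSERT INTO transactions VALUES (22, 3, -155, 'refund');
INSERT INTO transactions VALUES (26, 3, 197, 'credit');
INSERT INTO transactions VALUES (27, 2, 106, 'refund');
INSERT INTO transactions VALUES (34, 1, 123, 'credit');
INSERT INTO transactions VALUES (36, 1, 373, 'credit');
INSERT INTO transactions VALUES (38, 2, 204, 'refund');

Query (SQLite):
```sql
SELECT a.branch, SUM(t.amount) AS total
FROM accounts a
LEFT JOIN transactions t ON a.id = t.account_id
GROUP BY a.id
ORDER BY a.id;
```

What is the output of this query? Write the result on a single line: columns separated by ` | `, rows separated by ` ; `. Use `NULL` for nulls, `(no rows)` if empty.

Edinburgh | 647 ; Quito | 139 ; Quito | 121 ; Fresno | 531

LEFT JOIN keeps every accounts row; unmatched ones get NULL for transactions columns.
Group by accounts.id and compute SUM(t.amount). SUM over an all-NULL group is NULL.
  1: ids {4, 8, 34, 36} → SUM(t.amount)=647
  2: ids {9, 27, 38} → SUM(t.amount)=139
  3: ids {17, 22, 26} → SUM(t.amount)=121
  4: ids {7, 15, 19} → SUM(t.amount)=531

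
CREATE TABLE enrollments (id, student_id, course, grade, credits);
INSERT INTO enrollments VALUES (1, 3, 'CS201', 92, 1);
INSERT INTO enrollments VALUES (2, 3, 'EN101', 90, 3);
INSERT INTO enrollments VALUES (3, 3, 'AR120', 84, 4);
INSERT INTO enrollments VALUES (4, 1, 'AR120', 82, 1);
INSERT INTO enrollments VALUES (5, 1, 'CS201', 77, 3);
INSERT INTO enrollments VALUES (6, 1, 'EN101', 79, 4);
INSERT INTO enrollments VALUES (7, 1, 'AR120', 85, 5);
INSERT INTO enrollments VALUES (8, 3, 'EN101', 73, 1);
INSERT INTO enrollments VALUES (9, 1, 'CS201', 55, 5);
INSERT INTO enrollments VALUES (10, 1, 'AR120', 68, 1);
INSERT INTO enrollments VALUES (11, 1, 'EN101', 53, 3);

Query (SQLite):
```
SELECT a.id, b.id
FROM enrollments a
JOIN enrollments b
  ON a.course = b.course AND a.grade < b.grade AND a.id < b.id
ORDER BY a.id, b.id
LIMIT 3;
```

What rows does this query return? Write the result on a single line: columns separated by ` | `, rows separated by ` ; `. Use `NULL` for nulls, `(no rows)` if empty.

3 | 7 ; 4 | 7

Pairs (a,b) with same course, a.grade < b.grade, a.id < b.id.
course groups: AR120:{3,4,7,10} CS201:{1,5,9} EN101:{2,6,8,11}
Ordered by (a.id, b.id); first 3.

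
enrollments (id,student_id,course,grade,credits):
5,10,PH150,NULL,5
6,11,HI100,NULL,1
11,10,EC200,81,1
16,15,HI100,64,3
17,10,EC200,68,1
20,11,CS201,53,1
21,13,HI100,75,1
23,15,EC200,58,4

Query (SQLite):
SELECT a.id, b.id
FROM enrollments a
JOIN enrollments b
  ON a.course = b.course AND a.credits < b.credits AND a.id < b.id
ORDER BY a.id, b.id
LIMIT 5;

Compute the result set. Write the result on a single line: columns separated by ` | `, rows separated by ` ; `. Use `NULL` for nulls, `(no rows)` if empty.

Pairs (a,b) with same course, a.credits < b.credits, a.id < b.id.
course groups: CS201:{20} EC200:{11,17,23} HI100:{6,16,21} PH150:{5}
Ordered by (a.id, b.id); first 5.

6 | 16 ; 11 | 23 ; 17 | 23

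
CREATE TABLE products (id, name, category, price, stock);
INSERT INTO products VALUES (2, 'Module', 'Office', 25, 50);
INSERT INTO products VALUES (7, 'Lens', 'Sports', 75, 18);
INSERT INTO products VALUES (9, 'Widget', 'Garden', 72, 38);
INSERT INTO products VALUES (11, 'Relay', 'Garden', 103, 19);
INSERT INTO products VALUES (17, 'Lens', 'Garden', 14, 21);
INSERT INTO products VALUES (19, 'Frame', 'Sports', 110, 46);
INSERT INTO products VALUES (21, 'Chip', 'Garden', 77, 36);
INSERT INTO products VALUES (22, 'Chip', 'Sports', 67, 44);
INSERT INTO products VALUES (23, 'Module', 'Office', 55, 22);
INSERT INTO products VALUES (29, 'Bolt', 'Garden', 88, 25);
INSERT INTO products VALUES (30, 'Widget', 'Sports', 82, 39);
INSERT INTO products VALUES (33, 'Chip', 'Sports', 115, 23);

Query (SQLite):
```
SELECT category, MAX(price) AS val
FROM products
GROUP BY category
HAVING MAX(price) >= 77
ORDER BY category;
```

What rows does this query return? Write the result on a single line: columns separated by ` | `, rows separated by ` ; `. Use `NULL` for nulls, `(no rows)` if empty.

Partition products by category; compute MAX(price) within each group.
HAVING: keep groups where MAX(price) >= 77.
  Garden: ids {9, 11, 17, 21, 29} → MAX(price)=103
  Office: ids {2, 23} → MAX(price)=55
  Sports: ids {7, 19, 22, 30, 33} → MAX(price)=115

Garden | 103 ; Sports | 115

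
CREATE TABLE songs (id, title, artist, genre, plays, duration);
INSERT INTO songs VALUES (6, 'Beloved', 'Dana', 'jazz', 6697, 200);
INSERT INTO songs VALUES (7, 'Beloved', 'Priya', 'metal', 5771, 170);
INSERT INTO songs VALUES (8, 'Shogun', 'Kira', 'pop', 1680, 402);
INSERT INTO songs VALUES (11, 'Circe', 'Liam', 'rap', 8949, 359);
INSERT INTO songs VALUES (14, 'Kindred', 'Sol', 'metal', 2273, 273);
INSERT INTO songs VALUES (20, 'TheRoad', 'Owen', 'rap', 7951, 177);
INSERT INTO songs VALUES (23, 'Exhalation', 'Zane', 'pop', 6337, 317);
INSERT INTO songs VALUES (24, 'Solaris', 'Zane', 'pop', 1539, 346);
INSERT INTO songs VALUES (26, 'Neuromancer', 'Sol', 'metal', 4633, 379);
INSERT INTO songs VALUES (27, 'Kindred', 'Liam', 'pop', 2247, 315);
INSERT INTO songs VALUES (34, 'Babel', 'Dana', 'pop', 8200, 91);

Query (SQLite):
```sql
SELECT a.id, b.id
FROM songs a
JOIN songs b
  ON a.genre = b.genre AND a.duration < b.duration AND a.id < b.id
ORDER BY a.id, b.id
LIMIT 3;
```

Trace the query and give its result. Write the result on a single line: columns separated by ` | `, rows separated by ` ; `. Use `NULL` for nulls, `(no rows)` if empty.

7 | 14 ; 7 | 26 ; 14 | 26

Pairs (a,b) with same genre, a.duration < b.duration, a.id < b.id.
genre groups: jazz:{6} metal:{7,14,26} pop:{8,23,24,27,34} rap:{11,20}
Ordered by (a.id, b.id); first 3.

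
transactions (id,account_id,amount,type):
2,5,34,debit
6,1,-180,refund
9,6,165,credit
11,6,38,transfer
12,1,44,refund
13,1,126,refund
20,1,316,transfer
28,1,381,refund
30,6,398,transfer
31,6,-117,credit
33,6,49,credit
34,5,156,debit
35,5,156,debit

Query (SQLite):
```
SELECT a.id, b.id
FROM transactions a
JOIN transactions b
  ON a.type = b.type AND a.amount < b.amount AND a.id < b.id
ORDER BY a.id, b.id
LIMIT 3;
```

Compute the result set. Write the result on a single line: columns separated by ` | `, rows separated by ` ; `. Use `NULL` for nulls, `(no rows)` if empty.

Pairs (a,b) with same type, a.amount < b.amount, a.id < b.id.
type groups: credit:{9,31,33} debit:{2,34,35} refund:{6,12,13,28} transfer:{11,20,30}
Ordered by (a.id, b.id); first 3.

2 | 34 ; 2 | 35 ; 6 | 12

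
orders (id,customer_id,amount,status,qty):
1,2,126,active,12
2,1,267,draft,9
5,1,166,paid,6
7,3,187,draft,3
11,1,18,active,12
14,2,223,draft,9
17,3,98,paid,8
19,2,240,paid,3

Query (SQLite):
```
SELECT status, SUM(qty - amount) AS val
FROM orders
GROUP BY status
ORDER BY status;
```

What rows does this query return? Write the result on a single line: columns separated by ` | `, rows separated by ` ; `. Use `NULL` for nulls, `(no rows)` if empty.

active | -120 ; draft | -656 ; paid | -487

For each row compute qty - amount.
Group by status; take SUM of the expression per group.
  active: ids {1, 11} → SUM(qty - amount)=-120
  draft: ids {2, 7, 14} → SUM(qty - amount)=-656
  paid: ids {5, 17, 19} → SUM(qty - amount)=-487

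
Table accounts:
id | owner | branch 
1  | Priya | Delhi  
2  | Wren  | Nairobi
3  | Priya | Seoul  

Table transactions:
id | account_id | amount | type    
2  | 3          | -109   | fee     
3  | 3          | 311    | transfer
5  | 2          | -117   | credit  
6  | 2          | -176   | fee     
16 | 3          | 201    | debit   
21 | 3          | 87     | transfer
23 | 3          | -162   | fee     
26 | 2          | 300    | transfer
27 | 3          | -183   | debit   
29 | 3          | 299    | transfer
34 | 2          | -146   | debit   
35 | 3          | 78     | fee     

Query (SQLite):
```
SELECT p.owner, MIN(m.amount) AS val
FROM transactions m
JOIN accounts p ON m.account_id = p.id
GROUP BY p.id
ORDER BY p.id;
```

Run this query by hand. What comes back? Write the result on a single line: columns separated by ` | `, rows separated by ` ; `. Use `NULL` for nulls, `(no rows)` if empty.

Join each transactions row to its accounts via account_id.
Group joined rows by accounts.id; compute MIN(m.amount) per group.
  2: ids {5, 6, 26, 34} → MIN(m.amount)=-176
  3: ids {2, 3, 16, 21, 23, 27, 29, 35} → MIN(m.amount)=-183

Wren | -176 ; Priya | -183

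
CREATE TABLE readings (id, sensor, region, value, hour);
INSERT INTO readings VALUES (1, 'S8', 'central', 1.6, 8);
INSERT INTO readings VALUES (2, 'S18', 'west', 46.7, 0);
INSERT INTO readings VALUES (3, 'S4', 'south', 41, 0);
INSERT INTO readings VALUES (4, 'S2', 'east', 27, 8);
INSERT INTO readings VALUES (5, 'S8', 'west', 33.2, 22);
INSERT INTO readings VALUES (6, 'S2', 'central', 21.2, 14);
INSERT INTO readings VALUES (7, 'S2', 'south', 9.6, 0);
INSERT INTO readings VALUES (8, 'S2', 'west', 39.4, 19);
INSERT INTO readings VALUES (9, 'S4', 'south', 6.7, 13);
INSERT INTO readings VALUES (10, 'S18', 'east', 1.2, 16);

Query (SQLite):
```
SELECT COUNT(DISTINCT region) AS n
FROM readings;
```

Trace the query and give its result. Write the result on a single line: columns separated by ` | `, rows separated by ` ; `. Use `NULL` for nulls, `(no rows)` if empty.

4

Count distinct non-NULL region values.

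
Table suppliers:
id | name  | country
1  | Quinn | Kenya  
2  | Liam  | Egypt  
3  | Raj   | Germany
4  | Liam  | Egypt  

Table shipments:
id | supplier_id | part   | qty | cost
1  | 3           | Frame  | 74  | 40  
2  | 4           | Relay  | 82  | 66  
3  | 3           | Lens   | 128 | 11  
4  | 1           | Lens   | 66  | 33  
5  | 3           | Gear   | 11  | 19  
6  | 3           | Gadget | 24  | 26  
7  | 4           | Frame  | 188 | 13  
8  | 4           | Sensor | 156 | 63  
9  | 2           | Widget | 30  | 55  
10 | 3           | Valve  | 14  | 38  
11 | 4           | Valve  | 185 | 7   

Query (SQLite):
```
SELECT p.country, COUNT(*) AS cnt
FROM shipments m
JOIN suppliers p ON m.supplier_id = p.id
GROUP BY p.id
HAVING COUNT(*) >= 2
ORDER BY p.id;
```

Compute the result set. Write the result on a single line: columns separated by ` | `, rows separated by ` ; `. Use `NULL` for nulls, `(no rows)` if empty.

Germany | 5 ; Egypt | 4

Join each shipments row to its suppliers via supplier_id.
Group joined rows by suppliers.id; compute COUNT(*) per group.
HAVING: keep groups with count ≥ 2.
  1: ids {4} → COUNT(*)=1
  2: ids {9} → COUNT(*)=1
  3: ids {1, 3, 5, 6, 10} → COUNT(*)=5
  4: ids {2, 7, 8, 11} → COUNT(*)=4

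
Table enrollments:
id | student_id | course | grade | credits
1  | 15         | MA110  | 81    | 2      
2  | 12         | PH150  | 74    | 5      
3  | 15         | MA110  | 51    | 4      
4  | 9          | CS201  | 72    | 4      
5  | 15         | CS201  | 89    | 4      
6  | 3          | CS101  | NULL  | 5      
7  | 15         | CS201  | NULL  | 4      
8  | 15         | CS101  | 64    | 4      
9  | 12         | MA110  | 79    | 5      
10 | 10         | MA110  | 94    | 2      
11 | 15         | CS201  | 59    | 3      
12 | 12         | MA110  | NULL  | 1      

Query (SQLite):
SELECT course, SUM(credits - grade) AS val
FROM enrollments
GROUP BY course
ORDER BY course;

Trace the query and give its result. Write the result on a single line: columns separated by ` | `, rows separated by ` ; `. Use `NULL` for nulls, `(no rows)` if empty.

CS101 | -60 ; CS201 | -209 ; MA110 | -292 ; PH150 | -69

For each row compute credits - grade.
Group by course; take SUM of the expression per group.
  CS101: ids {6, 8} → SUM(credits - grade)=-60
  CS201: ids {4, 5, 7, 11} → SUM(credits - grade)=-209
  MA110: ids {1, 3, 9, 10, 12} → SUM(credits - grade)=-292
  PH150: ids {2} → SUM(credits - grade)=-69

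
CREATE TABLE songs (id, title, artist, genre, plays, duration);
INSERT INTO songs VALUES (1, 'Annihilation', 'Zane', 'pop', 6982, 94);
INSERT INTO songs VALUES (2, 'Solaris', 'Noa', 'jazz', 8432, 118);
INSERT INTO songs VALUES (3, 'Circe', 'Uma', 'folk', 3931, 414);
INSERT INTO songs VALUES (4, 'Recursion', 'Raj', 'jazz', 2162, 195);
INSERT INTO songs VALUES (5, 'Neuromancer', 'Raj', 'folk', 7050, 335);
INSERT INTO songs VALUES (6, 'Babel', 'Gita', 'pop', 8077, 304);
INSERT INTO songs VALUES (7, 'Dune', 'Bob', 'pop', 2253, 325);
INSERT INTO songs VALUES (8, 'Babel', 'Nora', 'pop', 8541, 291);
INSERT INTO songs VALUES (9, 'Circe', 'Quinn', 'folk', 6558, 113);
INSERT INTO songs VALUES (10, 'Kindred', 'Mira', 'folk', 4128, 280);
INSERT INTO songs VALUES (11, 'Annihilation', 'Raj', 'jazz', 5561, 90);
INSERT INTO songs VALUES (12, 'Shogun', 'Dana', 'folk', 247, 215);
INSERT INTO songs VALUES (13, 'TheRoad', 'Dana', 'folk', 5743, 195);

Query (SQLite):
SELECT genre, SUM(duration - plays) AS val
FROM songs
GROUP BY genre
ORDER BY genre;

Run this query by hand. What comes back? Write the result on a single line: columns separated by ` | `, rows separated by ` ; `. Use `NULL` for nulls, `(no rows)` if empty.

folk | -26105 ; jazz | -15752 ; pop | -24839

For each row compute duration - plays.
Group by genre; take SUM of the expression per group.
  folk: ids {3, 5, 9, 10, 12, 13} → SUM(duration - plays)=-26105
  jazz: ids {2, 4, 11} → SUM(duration - plays)=-15752
  pop: ids {1, 6, 7, 8} → SUM(duration - plays)=-24839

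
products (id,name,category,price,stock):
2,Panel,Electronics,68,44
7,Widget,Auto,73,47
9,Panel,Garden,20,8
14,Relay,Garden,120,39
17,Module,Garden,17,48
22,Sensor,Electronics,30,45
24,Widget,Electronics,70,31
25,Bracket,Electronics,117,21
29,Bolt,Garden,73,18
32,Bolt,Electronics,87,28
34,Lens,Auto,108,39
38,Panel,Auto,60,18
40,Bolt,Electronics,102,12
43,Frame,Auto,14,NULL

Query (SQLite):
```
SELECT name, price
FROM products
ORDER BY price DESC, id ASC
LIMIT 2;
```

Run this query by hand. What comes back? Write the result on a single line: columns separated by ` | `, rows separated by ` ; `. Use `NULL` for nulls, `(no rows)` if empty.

Sort by price desc, tiebreak id asc: (120, id=14), (117, id=25), (108, id=34), (102, id=40), (87, id=32) …. Take first 2.

Relay | 120 ; Bracket | 117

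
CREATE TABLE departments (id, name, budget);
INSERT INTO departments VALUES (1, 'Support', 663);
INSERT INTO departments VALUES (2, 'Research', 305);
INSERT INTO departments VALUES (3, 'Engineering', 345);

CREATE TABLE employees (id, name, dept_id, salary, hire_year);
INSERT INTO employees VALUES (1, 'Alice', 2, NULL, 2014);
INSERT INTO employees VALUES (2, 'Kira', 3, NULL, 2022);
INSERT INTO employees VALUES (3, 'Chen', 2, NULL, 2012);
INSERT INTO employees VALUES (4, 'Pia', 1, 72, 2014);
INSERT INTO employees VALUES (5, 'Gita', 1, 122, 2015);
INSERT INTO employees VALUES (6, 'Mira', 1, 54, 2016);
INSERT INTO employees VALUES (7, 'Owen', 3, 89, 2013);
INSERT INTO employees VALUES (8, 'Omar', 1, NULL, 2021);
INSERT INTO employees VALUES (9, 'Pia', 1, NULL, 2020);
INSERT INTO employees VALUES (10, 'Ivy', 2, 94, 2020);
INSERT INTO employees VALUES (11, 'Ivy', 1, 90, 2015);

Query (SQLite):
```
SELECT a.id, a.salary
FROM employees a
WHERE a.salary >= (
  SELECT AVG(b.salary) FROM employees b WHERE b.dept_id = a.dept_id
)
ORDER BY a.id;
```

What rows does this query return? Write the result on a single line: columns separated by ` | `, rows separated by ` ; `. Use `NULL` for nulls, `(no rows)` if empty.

For each employees row a, compute AVG(salary) over rows sharing a.dept_id.
Keep row a if a.salary >= that per-group AVG.
  dept_id=1: AVG(salary) = 84.5
  dept_id=2: AVG(salary) = 94.0
  dept_id=3: AVG(salary) = 89.0

5 | 122 ; 7 | 89 ; 10 | 94 ; 11 | 90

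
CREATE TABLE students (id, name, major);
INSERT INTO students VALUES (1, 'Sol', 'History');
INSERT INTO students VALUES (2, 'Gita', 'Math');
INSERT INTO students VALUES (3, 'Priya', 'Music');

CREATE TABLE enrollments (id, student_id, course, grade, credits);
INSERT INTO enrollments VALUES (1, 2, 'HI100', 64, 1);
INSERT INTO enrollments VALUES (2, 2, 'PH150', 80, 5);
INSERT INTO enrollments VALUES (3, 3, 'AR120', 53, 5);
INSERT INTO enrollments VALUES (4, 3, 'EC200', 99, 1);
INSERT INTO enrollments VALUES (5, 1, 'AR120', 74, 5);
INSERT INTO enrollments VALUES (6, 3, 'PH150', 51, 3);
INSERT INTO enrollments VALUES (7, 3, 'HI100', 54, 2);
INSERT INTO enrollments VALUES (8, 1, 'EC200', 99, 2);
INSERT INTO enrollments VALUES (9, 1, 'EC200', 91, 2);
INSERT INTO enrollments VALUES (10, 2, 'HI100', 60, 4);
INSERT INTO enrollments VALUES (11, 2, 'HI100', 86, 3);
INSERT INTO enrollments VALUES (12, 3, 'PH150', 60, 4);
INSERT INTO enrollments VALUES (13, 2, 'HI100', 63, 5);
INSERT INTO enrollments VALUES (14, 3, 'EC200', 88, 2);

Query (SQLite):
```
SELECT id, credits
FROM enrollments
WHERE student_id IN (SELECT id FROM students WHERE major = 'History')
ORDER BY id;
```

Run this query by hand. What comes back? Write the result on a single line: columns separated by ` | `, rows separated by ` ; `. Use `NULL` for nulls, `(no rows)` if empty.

Inner query: students.id where major = 'History'.
Outer: keep enrollments rows whose student_id is in that set.
Inner query → {1}

5 | 5 ; 8 | 2 ; 9 | 2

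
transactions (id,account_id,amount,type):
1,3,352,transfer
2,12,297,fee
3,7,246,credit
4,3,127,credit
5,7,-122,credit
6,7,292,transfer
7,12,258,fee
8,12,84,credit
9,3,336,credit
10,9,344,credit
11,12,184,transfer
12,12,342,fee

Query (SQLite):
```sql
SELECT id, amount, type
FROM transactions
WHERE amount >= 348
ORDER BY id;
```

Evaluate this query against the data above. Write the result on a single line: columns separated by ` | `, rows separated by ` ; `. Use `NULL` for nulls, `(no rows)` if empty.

1 | 352 | transfer

amount >= 348: ids {1}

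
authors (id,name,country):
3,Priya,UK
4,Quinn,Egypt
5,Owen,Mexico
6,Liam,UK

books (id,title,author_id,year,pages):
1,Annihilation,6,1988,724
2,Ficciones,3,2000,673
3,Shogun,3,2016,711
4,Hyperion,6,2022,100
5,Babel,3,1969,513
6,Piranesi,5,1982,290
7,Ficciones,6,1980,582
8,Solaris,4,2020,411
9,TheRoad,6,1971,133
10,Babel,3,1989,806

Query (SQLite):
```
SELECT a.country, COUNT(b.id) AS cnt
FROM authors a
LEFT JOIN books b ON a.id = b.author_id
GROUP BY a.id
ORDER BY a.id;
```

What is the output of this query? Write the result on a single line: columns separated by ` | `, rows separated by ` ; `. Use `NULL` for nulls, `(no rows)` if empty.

UK | 4 ; Egypt | 1 ; Mexico | 1 ; UK | 4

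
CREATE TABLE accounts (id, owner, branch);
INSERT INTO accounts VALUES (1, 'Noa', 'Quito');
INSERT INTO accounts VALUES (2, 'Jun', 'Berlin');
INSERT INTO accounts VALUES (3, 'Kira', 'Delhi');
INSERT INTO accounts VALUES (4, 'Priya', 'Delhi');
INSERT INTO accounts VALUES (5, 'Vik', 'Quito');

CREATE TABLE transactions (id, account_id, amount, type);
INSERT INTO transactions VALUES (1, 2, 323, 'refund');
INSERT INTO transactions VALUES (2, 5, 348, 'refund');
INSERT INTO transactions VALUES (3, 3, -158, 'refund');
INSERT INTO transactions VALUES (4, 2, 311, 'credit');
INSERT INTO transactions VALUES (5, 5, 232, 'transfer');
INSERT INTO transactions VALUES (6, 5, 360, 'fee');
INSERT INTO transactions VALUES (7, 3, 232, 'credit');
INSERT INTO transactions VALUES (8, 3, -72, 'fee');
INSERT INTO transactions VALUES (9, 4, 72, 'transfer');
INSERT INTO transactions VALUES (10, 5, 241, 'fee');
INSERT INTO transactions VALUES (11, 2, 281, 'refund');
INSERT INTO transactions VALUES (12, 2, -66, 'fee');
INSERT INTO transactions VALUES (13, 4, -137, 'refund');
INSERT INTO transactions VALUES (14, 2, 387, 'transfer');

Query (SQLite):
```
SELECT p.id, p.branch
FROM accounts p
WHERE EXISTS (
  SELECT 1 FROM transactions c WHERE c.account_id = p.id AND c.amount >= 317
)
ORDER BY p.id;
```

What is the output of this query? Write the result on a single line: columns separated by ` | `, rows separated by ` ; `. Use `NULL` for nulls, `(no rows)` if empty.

2 | Berlin ; 5 | Quito

For each accounts row, check whether any transactions with matching account_id has amount >= 317.
Keep rows where that is true.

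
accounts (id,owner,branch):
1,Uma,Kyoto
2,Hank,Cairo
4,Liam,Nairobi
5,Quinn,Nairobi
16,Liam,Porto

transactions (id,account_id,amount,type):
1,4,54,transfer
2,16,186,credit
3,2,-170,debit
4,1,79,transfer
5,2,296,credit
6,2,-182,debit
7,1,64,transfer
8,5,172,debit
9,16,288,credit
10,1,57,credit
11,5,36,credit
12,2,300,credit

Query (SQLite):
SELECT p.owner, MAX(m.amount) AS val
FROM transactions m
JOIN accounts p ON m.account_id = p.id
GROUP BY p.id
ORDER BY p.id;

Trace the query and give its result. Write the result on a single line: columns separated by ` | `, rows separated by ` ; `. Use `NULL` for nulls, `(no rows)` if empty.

Uma | 79 ; Hank | 300 ; Liam | 54 ; Quinn | 172 ; Liam | 288

Join each transactions row to its accounts via account_id.
Group joined rows by accounts.id; compute MAX(m.amount) per group.
  1: ids {4, 7, 10} → MAX(m.amount)=79
  2: ids {3, 5, 6, 12} → MAX(m.amount)=300
  4: ids {1} → MAX(m.amount)=54
  5: ids {8, 11} → MAX(m.amount)=172
  16: ids {2, 9} → MAX(m.amount)=288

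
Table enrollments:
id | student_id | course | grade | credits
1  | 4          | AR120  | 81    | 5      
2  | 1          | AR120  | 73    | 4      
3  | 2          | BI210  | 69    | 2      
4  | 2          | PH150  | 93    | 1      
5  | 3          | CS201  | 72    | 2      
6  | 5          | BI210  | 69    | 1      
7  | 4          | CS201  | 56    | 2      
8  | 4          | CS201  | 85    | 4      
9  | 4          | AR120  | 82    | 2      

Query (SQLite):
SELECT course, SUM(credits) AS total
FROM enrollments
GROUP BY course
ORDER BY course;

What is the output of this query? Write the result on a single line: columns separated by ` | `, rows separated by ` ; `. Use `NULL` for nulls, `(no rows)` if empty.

Partition enrollments by course; compute SUM(credits) within each group.
  AR120: ids {1, 2, 9} → SUM(credits)=11
  BI210: ids {3, 6} → SUM(credits)=3
  CS201: ids {5, 7, 8} → SUM(credits)=8
  PH150: ids {4} → SUM(credits)=1

AR120 | 11 ; BI210 | 3 ; CS201 | 8 ; PH150 | 1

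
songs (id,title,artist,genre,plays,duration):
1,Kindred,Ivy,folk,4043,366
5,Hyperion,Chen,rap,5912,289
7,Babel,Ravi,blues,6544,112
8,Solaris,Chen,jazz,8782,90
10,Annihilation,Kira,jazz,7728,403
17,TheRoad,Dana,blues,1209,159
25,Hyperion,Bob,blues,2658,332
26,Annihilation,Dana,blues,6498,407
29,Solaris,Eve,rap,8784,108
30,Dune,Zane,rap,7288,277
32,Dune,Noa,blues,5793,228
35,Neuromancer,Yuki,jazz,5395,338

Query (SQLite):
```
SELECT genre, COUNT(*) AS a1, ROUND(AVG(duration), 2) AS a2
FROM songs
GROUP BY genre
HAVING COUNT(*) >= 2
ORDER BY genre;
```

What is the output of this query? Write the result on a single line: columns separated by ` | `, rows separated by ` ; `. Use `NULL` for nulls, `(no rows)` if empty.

Group songs by genre.
Per group compute: COUNT(*), ROUND(AVG(duration), 2).
HAVING: drop groups with fewer than 2 rows.
  blues: ids {7, 17, 25, 26, 32} → COUNT(*)=5, ROUND(AVG(duration), 2)=247.6
  folk: ids {1} → COUNT(*)=1, ROUND(AVG(duration), 2)=366
  jazz: ids {8, 10, 35} → COUNT(*)=3, ROUND(AVG(duration), 2)=277
  rap: ids {5, 29, 30} → COUNT(*)=3, ROUND(AVG(duration), 2)=224.67

blues | 5 | 247.6 ; jazz | 3 | 277 ; rap | 3 | 224.67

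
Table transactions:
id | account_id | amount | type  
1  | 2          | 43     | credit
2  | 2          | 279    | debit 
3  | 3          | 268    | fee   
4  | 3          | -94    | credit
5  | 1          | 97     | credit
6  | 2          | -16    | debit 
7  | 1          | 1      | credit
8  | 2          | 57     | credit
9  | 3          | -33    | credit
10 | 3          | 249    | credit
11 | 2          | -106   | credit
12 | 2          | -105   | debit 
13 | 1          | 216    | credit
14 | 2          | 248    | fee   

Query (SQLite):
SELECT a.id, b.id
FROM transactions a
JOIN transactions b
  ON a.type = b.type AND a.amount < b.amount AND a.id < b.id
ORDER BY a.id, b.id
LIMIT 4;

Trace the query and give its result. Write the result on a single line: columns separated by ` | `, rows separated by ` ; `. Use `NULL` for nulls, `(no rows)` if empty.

Pairs (a,b) with same type, a.amount < b.amount, a.id < b.id.
type groups: credit:{1,4,5,7,8,9,10,11,13} debit:{2,6,12} fee:{3,14}
Ordered by (a.id, b.id); first 4.

1 | 5 ; 1 | 8 ; 1 | 10 ; 1 | 13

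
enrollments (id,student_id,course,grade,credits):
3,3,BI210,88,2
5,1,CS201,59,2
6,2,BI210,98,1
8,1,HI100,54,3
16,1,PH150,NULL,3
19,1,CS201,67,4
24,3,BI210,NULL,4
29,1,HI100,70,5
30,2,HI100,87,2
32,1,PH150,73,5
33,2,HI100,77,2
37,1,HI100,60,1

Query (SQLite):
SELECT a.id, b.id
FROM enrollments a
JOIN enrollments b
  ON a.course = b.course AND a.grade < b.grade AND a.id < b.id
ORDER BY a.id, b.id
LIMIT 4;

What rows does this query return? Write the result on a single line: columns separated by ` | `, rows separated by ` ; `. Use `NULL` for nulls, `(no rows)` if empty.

3 | 6 ; 5 | 19 ; 8 | 29 ; 8 | 30

Pairs (a,b) with same course, a.grade < b.grade, a.id < b.id.
course groups: BI210:{3,6,24} CS201:{5,19} HI100:{8,29,30,33,37} PH150:{16,32}
Ordered by (a.id, b.id); first 4.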